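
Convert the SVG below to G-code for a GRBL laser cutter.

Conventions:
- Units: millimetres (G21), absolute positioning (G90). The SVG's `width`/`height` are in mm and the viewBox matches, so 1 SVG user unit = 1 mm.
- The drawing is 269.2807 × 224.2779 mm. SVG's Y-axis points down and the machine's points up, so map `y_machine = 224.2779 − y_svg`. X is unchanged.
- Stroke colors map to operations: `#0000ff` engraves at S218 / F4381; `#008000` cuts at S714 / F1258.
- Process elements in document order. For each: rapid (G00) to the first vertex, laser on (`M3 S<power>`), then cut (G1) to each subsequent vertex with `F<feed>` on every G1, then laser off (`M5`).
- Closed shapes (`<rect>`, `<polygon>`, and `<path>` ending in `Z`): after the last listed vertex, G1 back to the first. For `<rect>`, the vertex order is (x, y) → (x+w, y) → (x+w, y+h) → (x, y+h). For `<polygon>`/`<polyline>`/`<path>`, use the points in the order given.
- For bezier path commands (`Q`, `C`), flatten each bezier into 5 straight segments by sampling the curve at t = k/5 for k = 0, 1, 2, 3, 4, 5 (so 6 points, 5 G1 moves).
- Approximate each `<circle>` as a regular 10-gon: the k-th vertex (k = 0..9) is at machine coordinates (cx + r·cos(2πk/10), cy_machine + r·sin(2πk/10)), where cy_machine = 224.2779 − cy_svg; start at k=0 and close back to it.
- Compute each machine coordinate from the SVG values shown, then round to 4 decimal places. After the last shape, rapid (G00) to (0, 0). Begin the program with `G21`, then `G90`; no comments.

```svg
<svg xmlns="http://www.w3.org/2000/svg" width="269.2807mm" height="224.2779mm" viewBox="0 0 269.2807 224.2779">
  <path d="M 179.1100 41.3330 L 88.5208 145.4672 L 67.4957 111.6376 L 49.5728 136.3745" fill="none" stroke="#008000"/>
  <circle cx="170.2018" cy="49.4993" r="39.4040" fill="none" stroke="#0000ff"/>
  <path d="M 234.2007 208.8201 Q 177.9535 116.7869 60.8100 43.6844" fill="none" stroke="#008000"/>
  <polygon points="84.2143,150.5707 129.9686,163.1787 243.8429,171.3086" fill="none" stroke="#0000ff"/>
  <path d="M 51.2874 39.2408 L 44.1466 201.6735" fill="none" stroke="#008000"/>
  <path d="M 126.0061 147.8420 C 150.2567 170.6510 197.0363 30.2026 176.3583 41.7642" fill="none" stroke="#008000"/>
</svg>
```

Since the viewBox matches the mm dimensions, user units are millimetres directly. The only transform is the Y-flip y_m = 224.2779 − y_svg.

Shape 1 is a open polyline drawn with `<path>`. Its stroke #008000 means cut at S714, F1258. After flipping Y the toolpath is (179.1100,182.9449) → (88.5208,78.8107) → (67.4957,112.6403) → (49.5728,87.9034).

Shape 2 is a circle drawn with `<circle>`. Its stroke #0000ff means engrave at S218, F4381. After flipping Y the toolpath is (209.6058,174.7786) → (202.0803,197.9397) → (182.3783,212.2540) → (158.0253,212.2540) → (138.3233,197.9397) → (130.7978,174.7786) → (138.3233,151.6175) → (158.0253,137.3032) → (182.3783,137.3032) → (202.0803,151.6175) → (209.6058,174.7786), returning to the start.

Shape 3 is a quadratic bezier drawn with `<path>`. Its stroke #008000 means cut at S714, F1258. After flipping Y the toolpath is (234.2007,15.4578) → (209.2660,51.5139) → (179.4595,86.0554) → (144.7814,119.0826) → (105.2315,150.5953) → (60.8100,180.5935).

Shape 4 is a closed polygon drawn with `<polygon>`. Its stroke #0000ff means engrave at S218, F4381. After flipping Y the toolpath is (84.2143,73.7072) → (129.9686,61.0992) → (243.8429,52.9693) → (84.2143,73.7072), returning to the start.

Shape 5 is a line segment drawn with `<path>`. Its stroke #008000 means cut at S714, F1258. After flipping Y the toolpath is (51.2874,185.0371) → (44.1466,22.6044).

Shape 6 is a cubic bezier drawn with `<path>`. Its stroke #008000 means cut at S714, F1258. After flipping Y the toolpath is (126.0061,76.4359) → (142.5400,79.8192) → (160.1616,107.2515) → (174.5514,143.5999) → (181.3901,173.7316) → (176.3583,182.5137).

G21
G90
G00 X179.1100 Y182.9449
M3 S714
G1 X88.5208 Y78.8107 F1258
G1 X67.4957 Y112.6403 F1258
G1 X49.5728 Y87.9034 F1258
M5
G00 X209.6058 Y174.7786
M3 S218
G1 X202.0803 Y197.9397 F4381
G1 X182.3783 Y212.2540 F4381
G1 X158.0253 Y212.2540 F4381
G1 X138.3233 Y197.9397 F4381
G1 X130.7978 Y174.7786 F4381
G1 X138.3233 Y151.6175 F4381
G1 X158.0253 Y137.3032 F4381
G1 X182.3783 Y137.3032 F4381
G1 X202.0803 Y151.6175 F4381
G1 X209.6058 Y174.7786 F4381
M5
G00 X234.2007 Y15.4578
M3 S714
G1 X209.2660 Y51.5139 F1258
G1 X179.4595 Y86.0554 F1258
G1 X144.7814 Y119.0826 F1258
G1 X105.2315 Y150.5953 F1258
G1 X60.8100 Y180.5935 F1258
M5
G00 X84.2143 Y73.7072
M3 S218
G1 X129.9686 Y61.0992 F4381
G1 X243.8429 Y52.9693 F4381
G1 X84.2143 Y73.7072 F4381
M5
G00 X51.2874 Y185.0371
M3 S714
G1 X44.1466 Y22.6044 F1258
M5
G00 X126.0061 Y76.4359
M3 S714
G1 X142.5400 Y79.8192 F1258
G1 X160.1616 Y107.2515 F1258
G1 X174.5514 Y143.5999 F1258
G1 X181.3901 Y173.7316 F1258
G1 X176.3583 Y182.5137 F1258
M5
G00 X0.0000 Y0.0000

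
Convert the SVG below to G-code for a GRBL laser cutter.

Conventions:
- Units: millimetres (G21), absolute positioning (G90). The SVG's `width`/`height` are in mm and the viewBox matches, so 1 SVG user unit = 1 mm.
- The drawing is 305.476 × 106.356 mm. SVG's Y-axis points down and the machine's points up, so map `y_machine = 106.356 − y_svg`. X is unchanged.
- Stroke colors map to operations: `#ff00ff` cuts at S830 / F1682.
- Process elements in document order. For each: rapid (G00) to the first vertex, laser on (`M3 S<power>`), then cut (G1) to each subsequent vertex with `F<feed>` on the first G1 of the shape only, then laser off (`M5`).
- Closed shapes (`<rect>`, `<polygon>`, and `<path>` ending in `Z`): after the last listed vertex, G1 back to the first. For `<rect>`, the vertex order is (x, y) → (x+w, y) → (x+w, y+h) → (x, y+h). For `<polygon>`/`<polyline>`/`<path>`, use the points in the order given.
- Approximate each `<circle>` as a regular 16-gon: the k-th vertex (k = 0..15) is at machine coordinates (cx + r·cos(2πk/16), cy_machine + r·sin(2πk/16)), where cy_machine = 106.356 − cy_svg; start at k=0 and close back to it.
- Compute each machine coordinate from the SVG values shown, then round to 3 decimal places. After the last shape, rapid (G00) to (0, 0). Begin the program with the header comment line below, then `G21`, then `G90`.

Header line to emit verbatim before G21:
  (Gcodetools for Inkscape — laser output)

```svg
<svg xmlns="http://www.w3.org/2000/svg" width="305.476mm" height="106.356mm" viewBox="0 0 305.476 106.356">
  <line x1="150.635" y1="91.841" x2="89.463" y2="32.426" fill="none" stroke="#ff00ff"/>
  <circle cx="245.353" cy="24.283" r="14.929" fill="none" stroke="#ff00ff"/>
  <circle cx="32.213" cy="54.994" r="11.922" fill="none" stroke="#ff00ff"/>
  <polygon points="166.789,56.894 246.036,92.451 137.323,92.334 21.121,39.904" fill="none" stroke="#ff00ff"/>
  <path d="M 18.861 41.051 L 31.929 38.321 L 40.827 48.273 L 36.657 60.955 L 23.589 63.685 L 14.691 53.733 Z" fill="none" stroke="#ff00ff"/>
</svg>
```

1 u = 1 mm; y_m = 106.356 − y.

[1] `<line>` line segment, #ff00ff→cut S830 F1682: (150.635,14.515) → (89.463,73.930)

[2] `<circle>` circle, #ff00ff→cut S830 F1682: (260.282,82.073) → (259.146,87.786) → (255.909,92.629) → (251.066,95.866) → (245.353,97.002) → (239.640,95.866) → (234.797,92.629) → (231.560,87.786) → (230.424,82.073) → (231.560,76.360) → (234.797,71.517) → (239.640,68.280) → (245.353,67.144) → (251.066,68.280) → (255.909,71.517) → (259.146,76.360) → (260.282,82.073) (closed)

[3] `<circle>` circle, #ff00ff→cut S830 F1682: (44.135,51.362) → (43.227,55.924) → (40.643,59.792) → (36.775,62.376) → (32.213,63.284) → (27.651,62.376) → (23.783,59.792) → (21.199,55.924) → (20.291,51.362) → (21.199,46.800) → (23.783,42.932) → (27.651,40.348) → (32.213,39.440) → (36.775,40.348) → (40.643,42.932) → (43.227,46.800) → (44.135,51.362) (closed)

[4] `<polygon>` closed polygon, #ff00ff→cut S830 F1682: (166.789,49.462) → (246.036,13.905) → (137.323,14.022) → (21.121,66.452) → (166.789,49.462) (closed)

[5] `<path>` regular polygon, #ff00ff→cut S830 F1682: (18.861,65.305) → (31.929,68.035) → (40.827,58.083) → (36.657,45.401) → (23.589,42.671) → (14.691,52.623) → (18.861,65.305) (closed)

(Gcodetools for Inkscape — laser output)
G21
G90
G00 X150.635 Y14.515
M3 S830
G1 X89.463 Y73.930 F1682
M5
G00 X260.282 Y82.073
M3 S830
G1 X259.146 Y87.786 F1682
G1 X255.909 Y92.629
G1 X251.066 Y95.866
G1 X245.353 Y97.002
G1 X239.640 Y95.866
G1 X234.797 Y92.629
G1 X231.560 Y87.786
G1 X230.424 Y82.073
G1 X231.560 Y76.360
G1 X234.797 Y71.517
G1 X239.640 Y68.280
G1 X245.353 Y67.144
G1 X251.066 Y68.280
G1 X255.909 Y71.517
G1 X259.146 Y76.360
G1 X260.282 Y82.073
M5
G00 X44.135 Y51.362
M3 S830
G1 X43.227 Y55.924 F1682
G1 X40.643 Y59.792
G1 X36.775 Y62.376
G1 X32.213 Y63.284
G1 X27.651 Y62.376
G1 X23.783 Y59.792
G1 X21.199 Y55.924
G1 X20.291 Y51.362
G1 X21.199 Y46.800
G1 X23.783 Y42.932
G1 X27.651 Y40.348
G1 X32.213 Y39.440
G1 X36.775 Y40.348
G1 X40.643 Y42.932
G1 X43.227 Y46.800
G1 X44.135 Y51.362
M5
G00 X166.789 Y49.462
M3 S830
G1 X246.036 Y13.905 F1682
G1 X137.323 Y14.022
G1 X21.121 Y66.452
G1 X166.789 Y49.462
M5
G00 X18.861 Y65.305
M3 S830
G1 X31.929 Y68.035 F1682
G1 X40.827 Y58.083
G1 X36.657 Y45.401
G1 X23.589 Y42.671
G1 X14.691 Y52.623
G1 X18.861 Y65.305
M5
G00 X0.000 Y0.000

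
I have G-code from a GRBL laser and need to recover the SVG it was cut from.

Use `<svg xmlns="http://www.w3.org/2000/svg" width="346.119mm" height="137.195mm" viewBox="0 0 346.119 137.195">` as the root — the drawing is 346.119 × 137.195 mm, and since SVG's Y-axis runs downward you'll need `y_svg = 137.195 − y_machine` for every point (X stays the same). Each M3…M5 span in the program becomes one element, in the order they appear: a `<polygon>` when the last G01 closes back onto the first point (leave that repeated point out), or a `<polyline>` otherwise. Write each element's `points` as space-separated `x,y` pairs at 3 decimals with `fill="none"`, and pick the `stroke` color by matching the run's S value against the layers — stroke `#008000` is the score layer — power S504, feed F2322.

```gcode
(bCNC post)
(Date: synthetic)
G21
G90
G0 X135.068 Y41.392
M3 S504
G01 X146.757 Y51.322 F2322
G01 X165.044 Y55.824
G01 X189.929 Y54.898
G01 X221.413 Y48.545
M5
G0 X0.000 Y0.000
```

<svg xmlns="http://www.w3.org/2000/svg" width="346.119mm" height="137.195mm" viewBox="0 0 346.119 137.195">
  <polyline points="135.068,95.803 146.757,85.873 165.044,81.371 189.929,82.297 221.413,88.650" fill="none" stroke="#008000"/>
</svg>

Each laser-on run becomes one SVG element. Flip Y back into SVG space with y_svg = 137.195 − y_machine. Every run uses S504, so all elements get stroke `#008000` (score).

Run 1: The run is open, so emit a `<polyline>` with points (Y-flipped): 135.068,95.803 146.757,85.873 165.044,81.371 189.929,82.297 221.413,88.650.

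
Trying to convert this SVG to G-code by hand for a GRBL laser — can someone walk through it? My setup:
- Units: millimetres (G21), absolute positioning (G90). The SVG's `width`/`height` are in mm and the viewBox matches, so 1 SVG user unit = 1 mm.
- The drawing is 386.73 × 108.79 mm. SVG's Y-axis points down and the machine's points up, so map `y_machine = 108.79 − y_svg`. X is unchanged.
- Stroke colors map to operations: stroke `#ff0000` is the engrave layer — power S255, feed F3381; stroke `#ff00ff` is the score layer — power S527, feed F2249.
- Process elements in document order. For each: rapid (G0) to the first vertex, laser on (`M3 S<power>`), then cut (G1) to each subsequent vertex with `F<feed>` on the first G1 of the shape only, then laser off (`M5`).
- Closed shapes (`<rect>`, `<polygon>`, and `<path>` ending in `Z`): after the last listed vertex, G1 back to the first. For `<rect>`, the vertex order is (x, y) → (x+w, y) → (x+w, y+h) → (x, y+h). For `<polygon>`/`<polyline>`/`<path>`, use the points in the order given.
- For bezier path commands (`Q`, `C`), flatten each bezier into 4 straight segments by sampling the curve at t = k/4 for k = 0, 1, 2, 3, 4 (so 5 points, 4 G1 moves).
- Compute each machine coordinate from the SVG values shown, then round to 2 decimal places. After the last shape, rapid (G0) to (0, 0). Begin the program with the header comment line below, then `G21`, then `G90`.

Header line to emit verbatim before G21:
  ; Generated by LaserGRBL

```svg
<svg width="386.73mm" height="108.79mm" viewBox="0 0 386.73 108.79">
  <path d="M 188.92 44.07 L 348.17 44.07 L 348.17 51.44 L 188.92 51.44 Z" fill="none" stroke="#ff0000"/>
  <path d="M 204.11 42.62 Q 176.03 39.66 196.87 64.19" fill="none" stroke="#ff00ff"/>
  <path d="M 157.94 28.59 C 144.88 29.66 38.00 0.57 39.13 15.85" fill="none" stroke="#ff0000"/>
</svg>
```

viewBox `0 0 386.73 108.79` with mm width/height → 1 unit = 1 mm. Flip: y_m = 108.79 − y_svg.

**Shape 1** — `<path>` rectangle, stroke `#ff0000` → engrave (S255, F3381). Machine vertices: (188.92,64.72) → (348.17,64.72) → (348.17,57.35) → (188.92,57.35) → (188.92,64.72). Closed: final G1 returns to the first vertex.

**Shape 2** — `<path>` quadratic bezier, stroke `#ff00ff` → score (S527, F2249). Control points (SVG): P0=(204.11,42.62), P1=(176.03,39.66), P2=(196.87,64.19); sampled at t=k/4. Machine vertices: (204.11,66.17) → (193.13,65.93) → (188.26,62.26) → (189.51,55.15) → (196.87,44.60). Open path.

**Shape 3** — `<path>` cubic bezier, stroke `#ff0000` → engrave (S255, F3381). Control points (SVG): P0=(157.94,28.59), P1=(144.88,29.66), P2=(38.00,0.57), P3=(39.13,15.85); sampled at t=k/4. Machine vertices: (157.94,80.20) → (133.71,83.89) → (93.21,91.90) → (55.38,97.25) → (39.13,92.94). Open path.

; Generated by LaserGRBL
G21
G90
G0 X188.92 Y64.72
M3 S255
G1 X348.17 Y64.72 F3381
G1 X348.17 Y57.35
G1 X188.92 Y57.35
G1 X188.92 Y64.72
M5
G0 X204.11 Y66.17
M3 S527
G1 X193.13 Y65.93 F2249
G1 X188.26 Y62.26
G1 X189.51 Y55.15
G1 X196.87 Y44.60
M5
G0 X157.94 Y80.20
M3 S255
G1 X133.71 Y83.89 F3381
G1 X93.21 Y91.90
G1 X55.38 Y97.25
G1 X39.13 Y92.94
M5
G0 X0.00 Y0.00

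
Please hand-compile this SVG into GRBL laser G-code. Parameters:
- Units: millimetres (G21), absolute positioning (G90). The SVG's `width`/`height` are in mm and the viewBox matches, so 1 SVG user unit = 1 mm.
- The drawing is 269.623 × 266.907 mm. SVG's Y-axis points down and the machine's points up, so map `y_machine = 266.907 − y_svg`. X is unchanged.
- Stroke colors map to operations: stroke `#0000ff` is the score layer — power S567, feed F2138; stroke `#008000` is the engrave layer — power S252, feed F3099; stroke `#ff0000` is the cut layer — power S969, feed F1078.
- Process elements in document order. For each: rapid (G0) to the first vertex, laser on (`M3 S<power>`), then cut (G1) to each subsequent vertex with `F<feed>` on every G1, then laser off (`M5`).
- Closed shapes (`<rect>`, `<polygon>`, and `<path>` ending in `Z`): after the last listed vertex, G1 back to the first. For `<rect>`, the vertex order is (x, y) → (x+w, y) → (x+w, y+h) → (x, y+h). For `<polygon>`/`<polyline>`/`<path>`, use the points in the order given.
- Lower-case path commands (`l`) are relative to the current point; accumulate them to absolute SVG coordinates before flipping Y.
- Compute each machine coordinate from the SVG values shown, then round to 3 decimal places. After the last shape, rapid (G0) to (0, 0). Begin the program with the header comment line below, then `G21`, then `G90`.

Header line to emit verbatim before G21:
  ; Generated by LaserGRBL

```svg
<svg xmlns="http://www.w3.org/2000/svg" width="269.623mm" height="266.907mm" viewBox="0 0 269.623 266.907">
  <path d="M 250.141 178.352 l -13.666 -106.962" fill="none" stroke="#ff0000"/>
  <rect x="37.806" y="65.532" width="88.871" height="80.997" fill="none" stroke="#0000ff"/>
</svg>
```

1 u = 1 mm; y_m = 266.907 − y.

[1] `<path>` line segment, #ff0000→cut S969 F1078: (250.141,88.555) → (236.475,195.517)

[2] `<rect>` rectangle, #0000ff→score S567 F2138: (37.806,201.375) → (126.677,201.375) → (126.677,120.378) → (37.806,120.378) → (37.806,201.375) (closed)

; Generated by LaserGRBL
G21
G90
G0 X250.141 Y88.555
M3 S969
G1 X236.475 Y195.517 F1078
M5
G0 X37.806 Y201.375
M3 S567
G1 X126.677 Y201.375 F2138
G1 X126.677 Y120.378 F2138
G1 X37.806 Y120.378 F2138
G1 X37.806 Y201.375 F2138
M5
G0 X0.000 Y0.000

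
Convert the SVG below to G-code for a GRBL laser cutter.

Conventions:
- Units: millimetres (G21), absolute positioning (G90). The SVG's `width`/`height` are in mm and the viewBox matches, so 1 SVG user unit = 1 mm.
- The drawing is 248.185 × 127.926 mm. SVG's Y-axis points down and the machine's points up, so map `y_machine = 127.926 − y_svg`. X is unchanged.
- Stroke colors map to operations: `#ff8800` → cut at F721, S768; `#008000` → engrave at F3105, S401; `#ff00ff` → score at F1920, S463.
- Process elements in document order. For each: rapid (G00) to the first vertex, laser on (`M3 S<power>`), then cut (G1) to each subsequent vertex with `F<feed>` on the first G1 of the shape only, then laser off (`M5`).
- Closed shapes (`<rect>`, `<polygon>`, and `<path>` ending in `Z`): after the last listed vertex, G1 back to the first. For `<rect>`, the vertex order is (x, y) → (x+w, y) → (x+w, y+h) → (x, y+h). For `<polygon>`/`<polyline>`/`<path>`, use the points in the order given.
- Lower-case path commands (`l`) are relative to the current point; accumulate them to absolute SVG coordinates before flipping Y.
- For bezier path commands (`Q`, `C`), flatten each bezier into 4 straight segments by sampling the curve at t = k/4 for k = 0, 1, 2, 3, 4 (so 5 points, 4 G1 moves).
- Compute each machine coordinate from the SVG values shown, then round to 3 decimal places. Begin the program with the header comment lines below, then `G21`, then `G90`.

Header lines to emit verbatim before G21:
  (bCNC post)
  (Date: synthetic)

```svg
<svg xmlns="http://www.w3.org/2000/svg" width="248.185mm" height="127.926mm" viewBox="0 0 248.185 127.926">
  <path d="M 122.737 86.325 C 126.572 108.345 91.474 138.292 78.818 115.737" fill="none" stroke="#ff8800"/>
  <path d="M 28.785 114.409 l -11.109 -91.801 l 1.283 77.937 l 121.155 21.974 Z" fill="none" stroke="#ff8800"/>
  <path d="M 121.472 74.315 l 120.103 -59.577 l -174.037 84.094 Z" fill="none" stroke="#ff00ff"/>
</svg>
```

viewBox `0 0 248.185 127.926` with mm width/height → 1 unit = 1 mm. Flip: y_m = 127.926 − y_svg.

**Shape 1** — `<path>` cubic bezier, stroke `#ff8800` → cut (S768, F721). Control points (SVG): P0=(122.737,86.325), P1=(126.572,108.345), P2=(91.474,138.292), P3=(78.818,115.737); sampled at t=k/4. Machine vertices: (122.737,41.601) → (119.272,24.544) → (106.962,10.179) → (91.559,4.173) → (78.818,12.189). Open path.

**Shape 2** — `<path>` closed polygon, stroke `#ff8800` → cut (S768, F721). Machine vertices: (28.785,13.517) → (17.676,105.318) → (18.959,27.381) → (140.114,5.407) → (28.785,13.517). Closed: final G1 returns to the first vertex.

**Shape 3** — `<path>` closed polygon, stroke `#ff00ff` → score (S463, F1920). Machine vertices: (121.472,53.611) → (241.575,113.188) → (67.538,29.094) → (121.472,53.611). Closed: final G1 returns to the first vertex.

(bCNC post)
(Date: synthetic)
G21
G90
G00 X122.737 Y41.601
M3 S768
G1 X119.272 Y24.544 F721
G1 X106.962 Y10.179
G1 X91.559 Y4.173
G1 X78.818 Y12.189
M5
G00 X28.785 Y13.517
M3 S768
G1 X17.676 Y105.318 F721
G1 X18.959 Y27.381
G1 X140.114 Y5.407
G1 X28.785 Y13.517
M5
G00 X121.472 Y53.611
M3 S463
G1 X241.575 Y113.188 F1920
G1 X67.538 Y29.094
G1 X121.472 Y53.611
M5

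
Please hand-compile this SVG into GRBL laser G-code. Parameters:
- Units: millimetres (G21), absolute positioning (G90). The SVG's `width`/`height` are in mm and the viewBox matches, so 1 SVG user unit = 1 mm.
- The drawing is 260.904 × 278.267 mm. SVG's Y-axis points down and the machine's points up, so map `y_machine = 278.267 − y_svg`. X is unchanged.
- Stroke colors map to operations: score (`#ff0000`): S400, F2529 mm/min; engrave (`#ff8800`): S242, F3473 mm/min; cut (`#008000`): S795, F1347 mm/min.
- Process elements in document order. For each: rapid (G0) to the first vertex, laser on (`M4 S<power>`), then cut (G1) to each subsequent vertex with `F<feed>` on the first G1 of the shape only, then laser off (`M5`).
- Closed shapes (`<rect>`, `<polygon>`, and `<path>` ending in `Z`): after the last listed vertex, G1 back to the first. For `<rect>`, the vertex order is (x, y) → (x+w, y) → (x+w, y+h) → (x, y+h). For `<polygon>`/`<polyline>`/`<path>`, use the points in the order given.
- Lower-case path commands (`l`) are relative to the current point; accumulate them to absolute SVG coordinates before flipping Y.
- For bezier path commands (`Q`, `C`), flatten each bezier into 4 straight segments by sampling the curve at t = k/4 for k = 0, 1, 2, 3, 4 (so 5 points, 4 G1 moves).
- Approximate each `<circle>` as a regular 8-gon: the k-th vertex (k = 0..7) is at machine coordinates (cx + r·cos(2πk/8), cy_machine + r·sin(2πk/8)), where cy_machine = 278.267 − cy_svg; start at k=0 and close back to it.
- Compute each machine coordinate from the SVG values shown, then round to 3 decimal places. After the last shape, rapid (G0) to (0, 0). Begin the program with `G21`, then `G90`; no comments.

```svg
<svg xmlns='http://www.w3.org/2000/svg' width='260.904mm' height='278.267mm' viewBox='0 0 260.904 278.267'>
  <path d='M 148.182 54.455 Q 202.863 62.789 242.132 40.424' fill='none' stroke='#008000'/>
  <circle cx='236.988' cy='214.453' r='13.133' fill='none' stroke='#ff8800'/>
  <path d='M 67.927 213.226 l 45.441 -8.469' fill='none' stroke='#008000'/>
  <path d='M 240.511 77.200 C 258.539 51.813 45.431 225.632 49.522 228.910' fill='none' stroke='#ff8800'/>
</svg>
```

Since the viewBox matches the mm dimensions, user units are millimetres directly. The only transform is the Y-flip y_m = 278.267 − y_svg.

Shape 1 is a quadratic bezier drawn with `<path>`. Its stroke #008000 means cut at S795, F1347. After flipping Y the toolpath is (148.182,223.812) → (174.559,221.564) → (199.010,223.153) → (221.534,228.579) → (242.132,237.843).

Shape 2 is a circle drawn with `<circle>`. Its stroke #ff8800 means engrave at S242, F3473. After flipping Y the toolpath is (250.121,63.814) → (246.274,73.100) → (236.988,76.947) → (227.702,73.100) → (223.855,63.814) → (227.702,54.528) → (236.988,50.681) → (246.274,54.528) → (250.121,63.814), returning to the start.

Shape 3 is a line segment drawn with `<path>`. Its stroke #008000 means cut at S795, F1347. After flipping Y the toolpath is (67.927,65.041) → (113.368,73.510).

Shape 4 is a cubic bezier drawn with `<path>`. Its stroke #ff8800 means engrave at S242, F3473. After flipping Y the toolpath is (240.511,201.067) → (217.699,188.533) → (150.243,135.961) → (80.173,78.015) → (49.522,49.357).

G21
G90
G0 X148.182 Y223.812
M4 S795
G1 X174.559 Y221.564 F1347
G1 X199.010 Y223.153
G1 X221.534 Y228.579
G1 X242.132 Y237.843
M5
G0 X250.121 Y63.814
M4 S242
G1 X246.274 Y73.100 F3473
G1 X236.988 Y76.947
G1 X227.702 Y73.100
G1 X223.855 Y63.814
G1 X227.702 Y54.528
G1 X236.988 Y50.681
G1 X246.274 Y54.528
G1 X250.121 Y63.814
M5
G0 X67.927 Y65.041
M4 S795
G1 X113.368 Y73.510 F1347
M5
G0 X240.511 Y201.067
M4 S242
G1 X217.699 Y188.533 F3473
G1 X150.243 Y135.961
G1 X80.173 Y78.015
G1 X49.522 Y49.357
M5
G0 X0.000 Y0.000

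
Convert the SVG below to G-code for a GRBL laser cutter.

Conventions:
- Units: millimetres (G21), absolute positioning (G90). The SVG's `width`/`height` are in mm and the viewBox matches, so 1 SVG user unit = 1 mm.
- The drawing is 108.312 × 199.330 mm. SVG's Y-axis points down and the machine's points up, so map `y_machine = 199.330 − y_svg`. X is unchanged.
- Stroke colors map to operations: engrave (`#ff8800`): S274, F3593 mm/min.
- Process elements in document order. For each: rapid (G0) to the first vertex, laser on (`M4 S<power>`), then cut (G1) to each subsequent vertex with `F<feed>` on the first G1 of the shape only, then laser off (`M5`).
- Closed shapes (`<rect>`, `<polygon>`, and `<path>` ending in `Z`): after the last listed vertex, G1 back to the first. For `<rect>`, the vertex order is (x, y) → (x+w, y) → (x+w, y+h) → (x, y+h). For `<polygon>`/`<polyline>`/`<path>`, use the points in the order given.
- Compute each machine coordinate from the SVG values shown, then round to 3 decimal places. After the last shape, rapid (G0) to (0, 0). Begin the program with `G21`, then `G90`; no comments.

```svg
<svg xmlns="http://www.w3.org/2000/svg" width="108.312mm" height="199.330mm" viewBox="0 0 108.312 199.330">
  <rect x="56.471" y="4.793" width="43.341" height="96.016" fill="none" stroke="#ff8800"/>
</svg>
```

1 u = 1 mm; y_m = 199.330 − y.

[1] `<rect>` rectangle, #ff8800→engrave S274 F3593: (56.471,194.537) → (99.812,194.537) → (99.812,98.521) → (56.471,98.521) → (56.471,194.537) (closed)

G21
G90
G0 X56.471 Y194.537
M4 S274
G1 X99.812 Y194.537 F3593
G1 X99.812 Y98.521
G1 X56.471 Y98.521
G1 X56.471 Y194.537
M5
G0 X0.000 Y0.000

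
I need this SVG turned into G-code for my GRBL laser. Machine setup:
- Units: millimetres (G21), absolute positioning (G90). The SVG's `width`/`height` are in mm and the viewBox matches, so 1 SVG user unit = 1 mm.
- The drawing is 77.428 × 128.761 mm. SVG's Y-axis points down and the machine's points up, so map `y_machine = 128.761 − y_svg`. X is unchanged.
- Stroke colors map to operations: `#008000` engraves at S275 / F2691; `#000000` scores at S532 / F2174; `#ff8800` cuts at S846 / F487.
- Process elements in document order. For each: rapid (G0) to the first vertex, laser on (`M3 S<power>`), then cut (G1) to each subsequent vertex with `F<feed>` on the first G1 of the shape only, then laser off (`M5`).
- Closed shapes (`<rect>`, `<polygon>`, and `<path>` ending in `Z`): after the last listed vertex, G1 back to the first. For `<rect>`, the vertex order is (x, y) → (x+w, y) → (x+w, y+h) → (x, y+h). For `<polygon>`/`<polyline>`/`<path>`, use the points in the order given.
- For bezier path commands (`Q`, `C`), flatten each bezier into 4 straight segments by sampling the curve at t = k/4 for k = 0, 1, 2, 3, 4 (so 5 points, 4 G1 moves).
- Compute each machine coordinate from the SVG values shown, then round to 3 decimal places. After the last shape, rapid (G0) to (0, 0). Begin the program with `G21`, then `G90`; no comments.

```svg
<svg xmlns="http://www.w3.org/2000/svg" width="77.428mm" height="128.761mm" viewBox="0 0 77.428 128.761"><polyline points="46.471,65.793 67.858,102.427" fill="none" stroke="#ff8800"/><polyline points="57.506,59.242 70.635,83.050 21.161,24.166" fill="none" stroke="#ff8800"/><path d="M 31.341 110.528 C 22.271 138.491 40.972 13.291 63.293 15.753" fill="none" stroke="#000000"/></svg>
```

1 u = 1 mm; y_m = 128.761 − y.

[1] `<polyline>` line segment, #ff8800→cut S846 F487: (46.471,62.968) → (67.858,26.334)

[2] `<polyline>` open polyline, #ff8800→cut S846 F487: (57.506,69.519) → (70.635,45.711) → (21.161,104.595)

[3] `<path>` cubic bezier, #000000→score S532 F2174: (31.341,18.233) → (29.368,21.591) → (35.545,56.058) → (47.608,95.306) → (63.293,113.008)

G21
G90
G0 X46.471 Y62.968
M3 S846
G1 X67.858 Y26.334 F487
M5
G0 X57.506 Y69.519
M3 S846
G1 X70.635 Y45.711 F487
G1 X21.161 Y104.595
M5
G0 X31.341 Y18.233
M3 S532
G1 X29.368 Y21.591 F2174
G1 X35.545 Y56.058
G1 X47.608 Y95.306
G1 X63.293 Y113.008
M5
G0 X0.000 Y0.000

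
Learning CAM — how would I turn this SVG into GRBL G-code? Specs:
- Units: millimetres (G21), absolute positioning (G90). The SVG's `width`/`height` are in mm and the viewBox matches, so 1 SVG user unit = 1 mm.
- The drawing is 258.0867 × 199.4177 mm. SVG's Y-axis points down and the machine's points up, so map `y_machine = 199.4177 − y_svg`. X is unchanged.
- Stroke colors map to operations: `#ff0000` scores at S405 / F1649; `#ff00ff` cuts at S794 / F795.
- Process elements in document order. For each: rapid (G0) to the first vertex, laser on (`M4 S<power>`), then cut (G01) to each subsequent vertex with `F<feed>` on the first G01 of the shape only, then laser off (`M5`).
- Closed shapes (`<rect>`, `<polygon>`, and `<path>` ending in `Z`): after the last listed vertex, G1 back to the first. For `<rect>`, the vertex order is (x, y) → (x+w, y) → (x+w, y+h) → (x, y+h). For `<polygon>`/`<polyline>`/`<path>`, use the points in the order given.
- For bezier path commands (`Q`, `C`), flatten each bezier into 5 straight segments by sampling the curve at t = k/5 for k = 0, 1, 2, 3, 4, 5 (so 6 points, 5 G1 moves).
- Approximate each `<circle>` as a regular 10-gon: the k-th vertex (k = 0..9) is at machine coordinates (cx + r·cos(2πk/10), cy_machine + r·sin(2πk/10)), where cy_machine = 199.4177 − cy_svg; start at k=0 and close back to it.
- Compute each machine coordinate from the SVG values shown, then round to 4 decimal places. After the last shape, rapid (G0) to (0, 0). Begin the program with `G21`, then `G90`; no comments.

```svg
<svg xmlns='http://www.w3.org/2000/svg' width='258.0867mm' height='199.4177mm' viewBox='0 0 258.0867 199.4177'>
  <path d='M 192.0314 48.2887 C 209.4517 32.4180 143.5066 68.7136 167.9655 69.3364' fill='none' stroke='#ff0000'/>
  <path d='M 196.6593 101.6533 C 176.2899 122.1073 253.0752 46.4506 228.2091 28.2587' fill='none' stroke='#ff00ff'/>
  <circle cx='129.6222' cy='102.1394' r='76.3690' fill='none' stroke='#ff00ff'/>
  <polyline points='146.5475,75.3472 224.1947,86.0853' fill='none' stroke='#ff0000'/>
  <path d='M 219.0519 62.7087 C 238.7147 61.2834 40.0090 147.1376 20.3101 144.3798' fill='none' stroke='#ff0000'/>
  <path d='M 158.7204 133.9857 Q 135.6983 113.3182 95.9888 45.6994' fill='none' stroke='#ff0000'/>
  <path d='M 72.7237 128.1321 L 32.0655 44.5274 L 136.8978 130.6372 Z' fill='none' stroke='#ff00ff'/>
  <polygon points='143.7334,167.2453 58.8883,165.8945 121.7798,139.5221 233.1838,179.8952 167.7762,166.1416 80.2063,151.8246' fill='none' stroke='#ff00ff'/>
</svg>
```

viewBox `0 0 258.0867 199.4177` with mm width/height → 1 unit = 1 mm. Flip: y_m = 199.4177 − y_svg.

**Shape 1** — `<path>` cubic bezier, stroke `#ff0000` → score (S405, F1649). Control points (SVG): P0=(192.0314,48.2887), P1=(209.4517,32.4180), P2=(143.5066,68.7136), P3=(167.9655,69.3364); sampled at t=k/5. Machine vertices: (192.0314,151.1290) → (193.8699,155.0942) → (184.0416,150.7557) → (170.8875,142.3299) → (162.7485,134.0330) → (167.9655,130.0813). Open path.

**Shape 2** — `<path>` cubic bezier, stroke `#ff00ff` → cut (S794, F795). Control points (SVG): P0=(196.6593,101.6533), P1=(176.2899,122.1073), P2=(253.0752,46.4506), P3=(228.2091,28.2587); sampled at t=k/5. Machine vertices: (196.6593,97.7644) → (194.5058,95.7967) → (206.1267,109.5239) → (221.9793,131.5744) → (232.5210,154.5767) → (228.2091,171.1590). Open path.

**Shape 3** — `<circle>` circle, stroke `#ff00ff` → cut (S794, F795). Machine vertices: (205.9912,97.2783) → (191.4060,142.1669) → (153.2215,169.9095) → (106.0229,169.9095) → (67.8384,142.1669) → (53.2532,97.2783) → (67.8384,52.3897) → (106.0229,24.6471) → (153.2215,24.6471) → (191.4060,52.3897) → (205.9912,97.2783). Closed: final G1 returns to the first vertex.

**Shape 4** — `<polyline>` line segment, stroke `#ff0000` → score (S405, F1649). Machine vertices: (146.5475,124.0705) → (224.1947,113.3324). Open path.

**Shape 5** — `<path>` cubic bezier, stroke `#ff0000` → score (S405, F1649). Control points (SVG): P0=(219.0519,62.7087), P1=(238.7147,61.2834), P2=(40.0090,147.1376), P3=(20.3101,144.3798); sampled at t=k/5. Machine vertices: (219.0519,136.7090) → (207.8244,128.4978) → (163.2624,107.7823) → (104.4400,83.0052) → (50.4313,62.6095) → (20.3101,55.0379). Open path.

**Shape 6** — `<path>` quadratic bezier, stroke `#ff0000` → score (S405, F1649). Control points (SVG): P0=(158.7204,133.9857), P1=(135.6983,113.3182), P2=(95.9888,45.6994); sampled at t=k/5. Machine vertices: (158.7204,65.4320) → (148.8441,75.5771) → (137.6327,89.4782) → (125.0864,107.1355) → (111.2051,128.5488) → (95.9888,153.7183). Open path.

**Shape 7** — `<path>` closed polygon, stroke `#ff00ff` → cut (S794, F795). Machine vertices: (72.7237,71.2856) → (32.0655,154.8903) → (136.8978,68.7805) → (72.7237,71.2856). Closed: final G1 returns to the first vertex.

**Shape 8** — `<polygon>` closed polygon, stroke `#ff00ff` → cut (S794, F795). Machine vertices: (143.7334,32.1724) → (58.8883,33.5232) → (121.7798,59.8956) → (233.1838,19.5225) → (167.7762,33.2761) → (80.2063,47.5931) → (143.7334,32.1724). Closed: final G1 returns to the first vertex.

G21
G90
G0 X192.0314 Y151.1290
M4 S405
G01 X193.8699 Y155.0942 F1649
G01 X184.0416 Y150.7557
G01 X170.8875 Y142.3299
G01 X162.7485 Y134.0330
G01 X167.9655 Y130.0813
M5
G0 X196.6593 Y97.7644
M4 S794
G01 X194.5058 Y95.7967 F795
G01 X206.1267 Y109.5239
G01 X221.9793 Y131.5744
G01 X232.5210 Y154.5767
G01 X228.2091 Y171.1590
M5
G0 X205.9912 Y97.2783
M4 S794
G01 X191.4060 Y142.1669 F795
G01 X153.2215 Y169.9095
G01 X106.0229 Y169.9095
G01 X67.8384 Y142.1669
G01 X53.2532 Y97.2783
G01 X67.8384 Y52.3897
G01 X106.0229 Y24.6471
G01 X153.2215 Y24.6471
G01 X191.4060 Y52.3897
G01 X205.9912 Y97.2783
M5
G0 X146.5475 Y124.0705
M4 S405
G01 X224.1947 Y113.3324 F1649
M5
G0 X219.0519 Y136.7090
M4 S405
G01 X207.8244 Y128.4978 F1649
G01 X163.2624 Y107.7823
G01 X104.4400 Y83.0052
G01 X50.4313 Y62.6095
G01 X20.3101 Y55.0379
M5
G0 X158.7204 Y65.4320
M4 S405
G01 X148.8441 Y75.5771 F1649
G01 X137.6327 Y89.4782
G01 X125.0864 Y107.1355
G01 X111.2051 Y128.5488
G01 X95.9888 Y153.7183
M5
G0 X72.7237 Y71.2856
M4 S794
G01 X32.0655 Y154.8903 F795
G01 X136.8978 Y68.7805
G01 X72.7237 Y71.2856
M5
G0 X143.7334 Y32.1724
M4 S794
G01 X58.8883 Y33.5232 F795
G01 X121.7798 Y59.8956
G01 X233.1838 Y19.5225
G01 X167.7762 Y33.2761
G01 X80.2063 Y47.5931
G01 X143.7334 Y32.1724
M5
G0 X0.0000 Y0.0000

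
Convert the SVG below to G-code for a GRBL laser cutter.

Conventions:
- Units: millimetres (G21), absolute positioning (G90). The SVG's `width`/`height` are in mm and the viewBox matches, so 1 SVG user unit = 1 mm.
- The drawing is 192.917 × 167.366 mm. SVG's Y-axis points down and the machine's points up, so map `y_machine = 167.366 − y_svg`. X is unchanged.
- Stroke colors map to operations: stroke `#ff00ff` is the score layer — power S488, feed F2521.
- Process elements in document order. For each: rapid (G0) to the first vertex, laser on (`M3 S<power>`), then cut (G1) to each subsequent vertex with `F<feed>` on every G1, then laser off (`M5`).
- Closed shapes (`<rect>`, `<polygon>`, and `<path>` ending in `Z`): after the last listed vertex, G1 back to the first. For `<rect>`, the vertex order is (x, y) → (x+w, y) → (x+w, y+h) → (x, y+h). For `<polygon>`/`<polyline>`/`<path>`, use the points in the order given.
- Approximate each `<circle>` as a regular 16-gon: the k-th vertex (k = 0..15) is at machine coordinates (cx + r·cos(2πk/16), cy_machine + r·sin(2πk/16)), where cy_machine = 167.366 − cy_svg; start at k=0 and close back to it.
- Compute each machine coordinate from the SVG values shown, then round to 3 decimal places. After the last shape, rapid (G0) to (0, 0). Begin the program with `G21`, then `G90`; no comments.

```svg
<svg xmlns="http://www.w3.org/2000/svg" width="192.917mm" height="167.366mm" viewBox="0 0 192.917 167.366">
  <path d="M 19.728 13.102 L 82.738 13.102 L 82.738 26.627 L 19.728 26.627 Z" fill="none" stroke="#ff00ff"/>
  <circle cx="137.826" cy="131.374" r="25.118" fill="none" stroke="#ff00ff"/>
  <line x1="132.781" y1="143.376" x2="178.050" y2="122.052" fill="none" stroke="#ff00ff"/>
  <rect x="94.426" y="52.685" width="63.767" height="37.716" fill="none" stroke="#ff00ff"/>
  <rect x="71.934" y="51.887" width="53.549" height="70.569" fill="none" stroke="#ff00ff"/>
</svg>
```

G21
G90
G0 X19.728 Y154.264
M3 S488
G1 X82.738 Y154.264 F2521
G1 X82.738 Y140.739 F2521
G1 X19.728 Y140.739 F2521
G1 X19.728 Y154.264 F2521
M5
G0 X162.944 Y35.992
M3 S488
G1 X161.032 Y45.604 F2521
G1 X155.587 Y53.753 F2521
G1 X147.438 Y59.198 F2521
G1 X137.826 Y61.110 F2521
G1 X128.214 Y59.198 F2521
G1 X120.065 Y53.753 F2521
G1 X114.620 Y45.604 F2521
G1 X112.708 Y35.992 F2521
G1 X114.620 Y26.380 F2521
G1 X120.065 Y18.231 F2521
G1 X128.214 Y12.786 F2521
G1 X137.826 Y10.874 F2521
G1 X147.438 Y12.786 F2521
G1 X155.587 Y18.231 F2521
G1 X161.032 Y26.380 F2521
G1 X162.944 Y35.992 F2521
M5
G0 X132.781 Y23.990
M3 S488
G1 X178.050 Y45.314 F2521
M5
G0 X94.426 Y114.681
M3 S488
G1 X158.193 Y114.681 F2521
G1 X158.193 Y76.965 F2521
G1 X94.426 Y76.965 F2521
G1 X94.426 Y114.681 F2521
M5
G0 X71.934 Y115.479
M3 S488
G1 X125.483 Y115.479 F2521
G1 X125.483 Y44.910 F2521
G1 X71.934 Y44.910 F2521
G1 X71.934 Y115.479 F2521
M5
G0 X0.000 Y0.000

viewBox `0 0 192.917 167.366` with mm width/height → 1 unit = 1 mm. Flip: y_m = 167.366 − y_svg.

**Shape 1** — `<path>` rectangle, stroke `#ff00ff` → score (S488, F2521). Machine vertices: (19.728,154.264) → (82.738,154.264) → (82.738,140.739) → (19.728,140.739) → (19.728,154.264). Closed: final G1 returns to the first vertex.

**Shape 2** — `<circle>` circle, stroke `#ff00ff` → score (S488, F2521). Machine vertices: (162.944,35.992) → (161.032,45.604) → (155.587,53.753) → (147.438,59.198) → (137.826,61.110) → (128.214,59.198) → (120.065,53.753) → (114.620,45.604) → (112.708,35.992) → (114.620,26.380) → (120.065,18.231) → (128.214,12.786) → (137.826,10.874) → (147.438,12.786) → (155.587,18.231) → (161.032,26.380) → (162.944,35.992). Closed: final G1 returns to the first vertex.

**Shape 3** — `<line>` line segment, stroke `#ff00ff` → score (S488, F2521). Machine vertices: (132.781,23.990) → (178.050,45.314). Open path.

**Shape 4** — `<rect>` rectangle, stroke `#ff00ff` → score (S488, F2521). Machine vertices: (94.426,114.681) → (158.193,114.681) → (158.193,76.965) → (94.426,76.965) → (94.426,114.681). Closed: final G1 returns to the first vertex.

**Shape 5** — `<rect>` rectangle, stroke `#ff00ff` → score (S488, F2521). Machine vertices: (71.934,115.479) → (125.483,115.479) → (125.483,44.910) → (71.934,44.910) → (71.934,115.479). Closed: final G1 returns to the first vertex.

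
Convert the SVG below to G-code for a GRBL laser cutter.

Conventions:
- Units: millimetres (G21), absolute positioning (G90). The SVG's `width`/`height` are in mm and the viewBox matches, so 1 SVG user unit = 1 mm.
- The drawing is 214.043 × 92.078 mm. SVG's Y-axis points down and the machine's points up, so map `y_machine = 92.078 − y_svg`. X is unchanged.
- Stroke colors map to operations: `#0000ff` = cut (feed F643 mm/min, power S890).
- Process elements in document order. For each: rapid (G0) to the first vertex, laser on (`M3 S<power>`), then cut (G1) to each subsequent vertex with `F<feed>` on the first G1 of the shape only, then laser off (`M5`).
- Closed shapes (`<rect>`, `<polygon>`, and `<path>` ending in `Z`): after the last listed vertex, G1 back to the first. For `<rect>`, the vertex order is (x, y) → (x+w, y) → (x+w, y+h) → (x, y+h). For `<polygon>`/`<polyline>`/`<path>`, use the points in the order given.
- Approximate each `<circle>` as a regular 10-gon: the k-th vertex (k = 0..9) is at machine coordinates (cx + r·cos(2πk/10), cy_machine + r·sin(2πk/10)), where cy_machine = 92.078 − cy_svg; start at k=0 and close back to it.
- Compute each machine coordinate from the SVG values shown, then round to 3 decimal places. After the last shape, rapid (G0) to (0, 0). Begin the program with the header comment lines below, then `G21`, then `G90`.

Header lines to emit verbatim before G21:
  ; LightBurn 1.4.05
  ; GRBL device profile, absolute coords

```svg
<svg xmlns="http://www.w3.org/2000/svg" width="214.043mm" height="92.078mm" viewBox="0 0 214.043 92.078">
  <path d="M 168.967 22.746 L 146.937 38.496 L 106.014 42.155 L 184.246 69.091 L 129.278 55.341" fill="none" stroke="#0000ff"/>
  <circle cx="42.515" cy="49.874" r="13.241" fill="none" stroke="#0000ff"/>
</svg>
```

; LightBurn 1.4.05
; GRBL device profile, absolute coords
G21
G90
G0 X168.967 Y69.332
M3 S890
G1 X146.937 Y53.582 F643
G1 X106.014 Y49.923
G1 X184.246 Y22.987
G1 X129.278 Y36.737
M5
G0 X55.756 Y42.204
M3 S890
G1 X53.227 Y49.987 F643
G1 X46.607 Y54.797
G1 X38.423 Y54.797
G1 X31.803 Y49.987
G1 X29.274 Y42.204
G1 X31.803 Y34.421
G1 X38.423 Y29.611
G1 X46.607 Y29.611
G1 X53.227 Y34.421
G1 X55.756 Y42.204
M5
G0 X0.000 Y0.000

1 u = 1 mm; y_m = 92.078 − y.

[1] `<path>` open polyline, #0000ff→cut S890 F643: (168.967,69.332) → (146.937,53.582) → (106.014,49.923) → (184.246,22.987) → (129.278,36.737)

[2] `<circle>` circle, #0000ff→cut S890 F643: (55.756,42.204) → (53.227,49.987) → (46.607,54.797) → (38.423,54.797) → (31.803,49.987) → (29.274,42.204) → (31.803,34.421) → (38.423,29.611) → (46.607,29.611) → (53.227,34.421) → (55.756,42.204) (closed)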